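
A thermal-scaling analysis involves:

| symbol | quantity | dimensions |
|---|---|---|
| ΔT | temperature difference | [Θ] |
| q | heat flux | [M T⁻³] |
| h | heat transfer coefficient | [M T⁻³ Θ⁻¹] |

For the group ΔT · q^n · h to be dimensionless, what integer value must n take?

-1

Balance the M exponent: (1)·n from q, plus (0) + (1) = 1 from the rest, must sum to zero.
n + 1 = 0, so n = -1.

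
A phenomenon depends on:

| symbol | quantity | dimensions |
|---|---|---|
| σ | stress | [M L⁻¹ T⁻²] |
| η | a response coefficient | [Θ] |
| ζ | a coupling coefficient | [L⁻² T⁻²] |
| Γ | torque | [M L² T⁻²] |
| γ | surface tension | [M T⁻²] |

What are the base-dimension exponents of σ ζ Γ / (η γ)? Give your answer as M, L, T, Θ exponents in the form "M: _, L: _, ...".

M: 1, L: -1, T: -4, Θ: -1

Collect each base-dimension exponent across the product:
  M: (1) − (0) + (0) + (1) − (1) = 1
  L: (-1) − (0) + (-2) + (2) − (0) = -1
  T: (-2) − (0) + (-2) + (-2) − (-2) = -4
  Θ: (0) − (1) + (0) + (0) − (0) = -1
So the dimensions are [M L⁻¹ T⁻⁴ Θ⁻¹].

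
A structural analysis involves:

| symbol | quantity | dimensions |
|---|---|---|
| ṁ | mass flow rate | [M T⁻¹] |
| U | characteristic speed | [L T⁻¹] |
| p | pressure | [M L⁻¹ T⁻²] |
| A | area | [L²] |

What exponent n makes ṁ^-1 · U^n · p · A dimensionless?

-1

Balance the L exponent: (1)·n from U, plus −(0) + (-1) + (2) = 1 from the rest, must sum to zero.
n + 1 = 0, so n = -1.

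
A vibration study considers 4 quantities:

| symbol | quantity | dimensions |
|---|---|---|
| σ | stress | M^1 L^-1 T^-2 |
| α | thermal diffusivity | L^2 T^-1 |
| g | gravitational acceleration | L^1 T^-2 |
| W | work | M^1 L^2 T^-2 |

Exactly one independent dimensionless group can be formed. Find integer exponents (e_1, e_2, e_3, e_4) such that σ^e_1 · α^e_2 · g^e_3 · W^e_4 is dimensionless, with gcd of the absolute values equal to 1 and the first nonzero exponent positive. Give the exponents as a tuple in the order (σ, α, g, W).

M: e_1·(1) + e_2·(0) + e_3·(0) + e_4·(1) = 0
L: e_1·(-1) + e_2·(2) + e_3·(1) + e_4·(2) = 0
T: e_1·(-2) + e_2·(-1) + e_3·(-2) + e_4·(-2) = 0
Solving this homogeneous linear system for the smallest-integer solution (first nonzero entry positive) gives (1, 2, -1, -1).

(1, 2, -1, -1)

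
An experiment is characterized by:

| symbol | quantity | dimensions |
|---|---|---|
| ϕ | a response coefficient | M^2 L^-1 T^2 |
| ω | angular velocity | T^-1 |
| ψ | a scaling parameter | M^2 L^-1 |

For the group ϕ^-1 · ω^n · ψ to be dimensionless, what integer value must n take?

-2

Balance the T exponent: (-1)·n from ω, plus −(2) + (0) = -2 from the rest, must sum to zero.
−n − 2 = 0, so n = -2.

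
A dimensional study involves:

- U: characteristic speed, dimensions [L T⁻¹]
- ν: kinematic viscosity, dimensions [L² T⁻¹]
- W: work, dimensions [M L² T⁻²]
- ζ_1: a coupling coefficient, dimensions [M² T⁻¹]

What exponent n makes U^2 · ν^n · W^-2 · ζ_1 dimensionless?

1

Balance the L exponent: (2)·n from ν, plus 2·(1) − 2·(2) + (0) = -2 from the rest, must sum to zero.
2n − 2 = 0, so n = 1.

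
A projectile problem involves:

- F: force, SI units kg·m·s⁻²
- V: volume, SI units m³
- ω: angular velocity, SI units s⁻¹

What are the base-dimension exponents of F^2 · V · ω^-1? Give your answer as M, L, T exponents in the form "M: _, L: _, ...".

Collect each base-dimension exponent across the product:
  M: 2·(1) + (0) − (0) = 2
  L: 2·(1) + (3) − (0) = 5
  T: 2·(-2) + (0) − (-1) = -3
So the dimensions are [M² L⁵ T⁻³].

M: 2, L: 5, T: -3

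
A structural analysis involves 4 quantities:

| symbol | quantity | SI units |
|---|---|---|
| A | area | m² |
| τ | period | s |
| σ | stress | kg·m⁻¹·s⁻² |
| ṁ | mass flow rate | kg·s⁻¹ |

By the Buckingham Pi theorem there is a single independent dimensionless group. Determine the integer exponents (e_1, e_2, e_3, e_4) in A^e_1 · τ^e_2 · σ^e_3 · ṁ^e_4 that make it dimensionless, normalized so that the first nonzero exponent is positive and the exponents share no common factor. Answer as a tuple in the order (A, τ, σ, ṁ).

M: e_1·(0) + e_2·(0) + e_3·(1) + e_4·(1) = 0
L: e_1·(2) + e_2·(0) + e_3·(-1) + e_4·(0) = 0
T: e_1·(0) + e_2·(1) + e_3·(-2) + e_4·(-1) = 0
Solving this homogeneous linear system for the smallest-integer solution (first nonzero entry positive) gives (1, 2, 2, -2).

(1, 2, 2, -2)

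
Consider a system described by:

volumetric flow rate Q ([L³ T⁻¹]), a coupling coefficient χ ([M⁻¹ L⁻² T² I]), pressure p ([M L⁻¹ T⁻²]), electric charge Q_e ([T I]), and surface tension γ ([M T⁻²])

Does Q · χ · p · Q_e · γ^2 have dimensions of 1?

no

Sum the exponent of each base dimension across the product:
  M: [Q]_M + [χ]_M + [p]_M + [Q_e]_M + 2·[γ]_M = (0) + (-1) + (1) + (0) + 2·(1) = 2
  L: [Q]_L + [χ]_L + [p]_L + [Q_e]_L + 2·[γ]_L = (3) + (-2) + (-1) + (0) + 2·(0) = 0
  T: [Q]_T + [χ]_T + [p]_T + [Q_e]_T + 2·[γ]_T = (-1) + (2) + (-2) + (1) + 2·(-2) = -4
  I: [Q]_I + [χ]_I + [p]_I + [Q_e]_I + 2·[γ]_I = (0) + (1) + (0) + (1) + 2·(0) = 2
Net dimensions [M² T⁻⁴ I²] ≠ [1] — not dimensionless.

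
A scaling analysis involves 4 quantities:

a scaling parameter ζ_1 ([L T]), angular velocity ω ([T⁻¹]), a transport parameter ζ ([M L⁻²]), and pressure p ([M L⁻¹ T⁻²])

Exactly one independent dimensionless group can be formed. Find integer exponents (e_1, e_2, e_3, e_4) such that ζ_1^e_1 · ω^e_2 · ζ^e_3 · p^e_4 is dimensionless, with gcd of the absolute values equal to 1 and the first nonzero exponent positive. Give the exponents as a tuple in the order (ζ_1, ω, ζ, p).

(1, 3, 1, -1)

M: e_1·(0) + e_2·(0) + e_3·(1) + e_4·(1) = 0
L: e_1·(1) + e_2·(0) + e_3·(-2) + e_4·(-1) = 0
T: e_1·(1) + e_2·(-1) + e_3·(0) + e_4·(-2) = 0
Solving this homogeneous linear system for the smallest-integer solution (first nonzero entry positive) gives (1, 3, 1, -1).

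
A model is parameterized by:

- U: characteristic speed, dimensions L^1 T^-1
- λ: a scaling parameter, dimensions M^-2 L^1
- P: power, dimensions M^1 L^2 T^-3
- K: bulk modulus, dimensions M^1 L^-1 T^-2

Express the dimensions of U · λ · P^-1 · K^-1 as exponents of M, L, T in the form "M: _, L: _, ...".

M: -4, L: 1, T: 4

Collect each base-dimension exponent across the product:
  M: (0) + (-2) − (1) − (1) = -4
  L: (1) + (1) − (2) − (-1) = 1
  T: (-1) + (0) − (-3) − (-2) = 4
So the dimensions are [M⁻⁴ L T⁴].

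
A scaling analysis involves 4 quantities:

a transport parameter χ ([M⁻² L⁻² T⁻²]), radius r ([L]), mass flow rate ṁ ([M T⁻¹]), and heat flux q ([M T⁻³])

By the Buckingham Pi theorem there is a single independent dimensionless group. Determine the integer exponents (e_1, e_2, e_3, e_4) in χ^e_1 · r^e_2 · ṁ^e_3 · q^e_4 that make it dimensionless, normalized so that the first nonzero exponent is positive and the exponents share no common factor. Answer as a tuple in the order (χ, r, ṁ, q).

M: e_1·(-2) + e_2·(0) + e_3·(1) + e_4·(1) = 0
L: e_1·(-2) + e_2·(1) + e_3·(0) + e_4·(0) = 0
T: e_1·(-2) + e_2·(0) + e_3·(-1) + e_4·(-3) = 0
Solving this homogeneous linear system for the smallest-integer solution (first nonzero entry positive) gives (1, 2, 4, -2).

(1, 2, 4, -2)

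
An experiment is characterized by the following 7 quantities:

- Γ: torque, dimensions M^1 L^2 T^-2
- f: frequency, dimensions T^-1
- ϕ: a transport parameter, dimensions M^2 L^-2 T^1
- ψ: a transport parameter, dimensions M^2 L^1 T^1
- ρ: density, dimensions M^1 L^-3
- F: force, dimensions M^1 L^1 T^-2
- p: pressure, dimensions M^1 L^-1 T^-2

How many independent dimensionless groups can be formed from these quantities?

There are 7 variables and 3 base dimensions (M, L, T).
The dimension matrix has rank 3.
Independent dimensionless groups: 7 − 3 = 4.

4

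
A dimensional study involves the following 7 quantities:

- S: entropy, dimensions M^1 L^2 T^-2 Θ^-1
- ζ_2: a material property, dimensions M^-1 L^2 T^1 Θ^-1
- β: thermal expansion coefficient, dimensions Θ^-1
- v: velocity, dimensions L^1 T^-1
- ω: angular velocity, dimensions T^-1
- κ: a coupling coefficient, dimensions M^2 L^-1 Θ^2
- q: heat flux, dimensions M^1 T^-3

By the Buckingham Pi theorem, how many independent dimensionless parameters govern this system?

There are 7 variables and 4 base dimensions (M, L, T, Θ).
The dimension matrix has rank 4.
Independent dimensionless groups: 7 − 4 = 3.

3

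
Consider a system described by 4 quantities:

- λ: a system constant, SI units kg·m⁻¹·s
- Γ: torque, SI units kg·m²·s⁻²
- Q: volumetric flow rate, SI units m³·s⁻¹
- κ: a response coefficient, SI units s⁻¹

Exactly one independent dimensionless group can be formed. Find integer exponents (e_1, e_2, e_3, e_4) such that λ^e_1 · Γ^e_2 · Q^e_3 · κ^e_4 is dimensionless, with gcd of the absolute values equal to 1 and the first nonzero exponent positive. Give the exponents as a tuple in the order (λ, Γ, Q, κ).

(1, -1, 1, 2)

M: e_1·(1) + e_2·(1) + e_3·(0) + e_4·(0) = 0
L: e_1·(-1) + e_2·(2) + e_3·(3) + e_4·(0) = 0
T: e_1·(1) + e_2·(-2) + e_3·(-1) + e_4·(-1) = 0
Solving this homogeneous linear system for the smallest-integer solution (first nonzero entry positive) gives (1, -1, 1, 2).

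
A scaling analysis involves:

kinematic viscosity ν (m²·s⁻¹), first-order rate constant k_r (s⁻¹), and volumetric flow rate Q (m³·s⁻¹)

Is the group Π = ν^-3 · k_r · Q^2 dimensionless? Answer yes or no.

Sum the exponent of each base dimension across the product:
  L: −3·[ν]_L + [k_r]_L + 2·[Q]_L = −3·(2) + (0) + 2·(3) = 0
  T: −3·[ν]_T + [k_r]_T + 2·[Q]_T = −3·(-1) + (-1) + 2·(-1) = 0
All base exponents vanish — dimensionless.

yes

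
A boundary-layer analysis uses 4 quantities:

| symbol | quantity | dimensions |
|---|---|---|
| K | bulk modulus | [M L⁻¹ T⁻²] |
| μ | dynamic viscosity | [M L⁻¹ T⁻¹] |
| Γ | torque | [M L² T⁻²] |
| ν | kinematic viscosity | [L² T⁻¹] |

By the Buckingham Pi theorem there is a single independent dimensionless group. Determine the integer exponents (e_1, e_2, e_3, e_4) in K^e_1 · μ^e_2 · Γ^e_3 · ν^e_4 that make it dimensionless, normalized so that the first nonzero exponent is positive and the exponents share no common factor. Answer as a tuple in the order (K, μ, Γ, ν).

(1, -3, 2, -3)

M: e_1·(1) + e_2·(1) + e_3·(1) + e_4·(0) = 0
L: e_1·(-1) + e_2·(-1) + e_3·(2) + e_4·(2) = 0
T: e_1·(-2) + e_2·(-1) + e_3·(-2) + e_4·(-1) = 0
Solving this homogeneous linear system for the smallest-integer solution (first nonzero entry positive) gives (1, -3, 2, -3).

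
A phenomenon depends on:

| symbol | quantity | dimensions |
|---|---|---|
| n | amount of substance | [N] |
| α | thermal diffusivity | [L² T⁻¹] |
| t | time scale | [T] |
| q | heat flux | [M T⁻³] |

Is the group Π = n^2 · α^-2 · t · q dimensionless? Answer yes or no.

Sum the exponent of each base dimension across the product:
  M: 2·[n]_M − 2·[α]_M + [t]_M + [q]_M = 2·(0) − 2·(0) + (0) + (1) = 1
  L: 2·[n]_L − 2·[α]_L + [t]_L + [q]_L = 2·(0) − 2·(2) + (0) + (0) = -4
  T: 2·[n]_T − 2·[α]_T + [t]_T + [q]_T = 2·(0) − 2·(-1) + (1) + (-3) = 0
  N: 2·[n]_N − 2·[α]_N + [t]_N + [q]_N = 2·(1) − 2·(0) + (0) + (0) = 2
Net dimensions [M L⁻⁴ N²] ≠ [1] — not dimensionless.

no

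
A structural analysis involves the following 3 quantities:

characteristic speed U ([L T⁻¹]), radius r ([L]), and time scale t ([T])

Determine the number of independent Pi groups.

There are 3 variables and 2 base dimensions (L, T).
The dimension matrix has rank 2.
Independent dimensionless groups: 3 − 2 = 1.

1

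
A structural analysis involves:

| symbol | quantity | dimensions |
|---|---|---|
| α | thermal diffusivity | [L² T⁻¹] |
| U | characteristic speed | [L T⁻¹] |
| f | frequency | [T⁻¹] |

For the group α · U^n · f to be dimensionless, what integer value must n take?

Balance the L exponent: (1)·n from U, plus (2) + (0) = 2 from the rest, must sum to zero.
n + 2 = 0, so n = -2.

-2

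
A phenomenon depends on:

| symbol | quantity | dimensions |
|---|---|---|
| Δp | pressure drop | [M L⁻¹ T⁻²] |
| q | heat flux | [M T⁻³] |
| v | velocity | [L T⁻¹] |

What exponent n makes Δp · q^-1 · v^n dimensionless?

Balance the L exponent: (1)·n from v, plus (-1) − (0) = -1 from the rest, must sum to zero.
n − 1 = 0, so n = 1.

1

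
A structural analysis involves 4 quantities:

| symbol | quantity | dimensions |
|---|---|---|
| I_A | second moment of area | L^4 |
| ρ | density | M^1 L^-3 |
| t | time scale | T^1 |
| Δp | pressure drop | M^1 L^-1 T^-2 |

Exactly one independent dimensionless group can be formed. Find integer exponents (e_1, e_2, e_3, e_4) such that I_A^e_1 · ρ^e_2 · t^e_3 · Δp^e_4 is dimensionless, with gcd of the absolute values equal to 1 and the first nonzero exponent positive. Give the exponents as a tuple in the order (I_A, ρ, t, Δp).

(1, 2, -4, -2)

M: e_1·(0) + e_2·(1) + e_3·(0) + e_4·(1) = 0
L: e_1·(4) + e_2·(-3) + e_3·(0) + e_4·(-1) = 0
T: e_1·(0) + e_2·(0) + e_3·(1) + e_4·(-2) = 0
Solving this homogeneous linear system for the smallest-integer solution (first nonzero entry positive) gives (1, 2, -4, -2).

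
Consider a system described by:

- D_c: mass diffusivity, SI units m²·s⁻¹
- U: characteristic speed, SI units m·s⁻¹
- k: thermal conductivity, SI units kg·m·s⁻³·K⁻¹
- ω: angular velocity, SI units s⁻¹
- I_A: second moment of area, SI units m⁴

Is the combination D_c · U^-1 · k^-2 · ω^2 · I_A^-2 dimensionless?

no

Sum the exponent of each base dimension across the product:
  M: [D_c]_M − [U]_M − 2·[k]_M + 2·[ω]_M − 2·[I_A]_M = (0) − (0) − 2·(1) + 2·(0) − 2·(0) = -2
  L: [D_c]_L − [U]_L − 2·[k]_L + 2·[ω]_L − 2·[I_A]_L = (2) − (1) − 2·(1) + 2·(0) − 2·(4) = -9
  T: [D_c]_T − [U]_T − 2·[k]_T + 2·[ω]_T − 2·[I_A]_T = (-1) − (-1) − 2·(-3) + 2·(-1) − 2·(0) = 4
  Θ: [D_c]_Θ − [U]_Θ − 2·[k]_Θ + 2·[ω]_Θ − 2·[I_A]_Θ = (0) − (0) − 2·(-1) + 2·(0) − 2·(0) = 2
Net dimensions [M⁻² L⁻⁹ T⁴ Θ²] ≠ [1] — not dimensionless.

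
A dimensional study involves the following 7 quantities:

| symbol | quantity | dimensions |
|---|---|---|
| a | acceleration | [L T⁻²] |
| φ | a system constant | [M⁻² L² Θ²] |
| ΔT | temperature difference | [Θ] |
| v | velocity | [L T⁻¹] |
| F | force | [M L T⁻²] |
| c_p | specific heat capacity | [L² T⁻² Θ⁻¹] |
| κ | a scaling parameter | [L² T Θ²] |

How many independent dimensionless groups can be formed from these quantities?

There are 7 variables and 4 base dimensions (M, L, T, Θ).
The dimension matrix has rank 4.
Independent dimensionless groups: 7 − 4 = 3.

3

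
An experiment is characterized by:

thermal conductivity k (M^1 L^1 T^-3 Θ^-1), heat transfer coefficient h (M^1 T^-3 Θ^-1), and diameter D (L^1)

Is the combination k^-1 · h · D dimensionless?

yes

Sum the exponent of each base dimension across the product:
  M: −[k]_M + [h]_M + [D]_M = −(1) + (1) + (0) = 0
  L: −[k]_L + [h]_L + [D]_L = −(1) + (0) + (1) = 0
  T: −[k]_T + [h]_T + [D]_T = −(-3) + (-3) + (0) = 0
  Θ: −[k]_Θ + [h]_Θ + [D]_Θ = −(-1) + (-1) + (0) = 0
All base exponents vanish — dimensionless.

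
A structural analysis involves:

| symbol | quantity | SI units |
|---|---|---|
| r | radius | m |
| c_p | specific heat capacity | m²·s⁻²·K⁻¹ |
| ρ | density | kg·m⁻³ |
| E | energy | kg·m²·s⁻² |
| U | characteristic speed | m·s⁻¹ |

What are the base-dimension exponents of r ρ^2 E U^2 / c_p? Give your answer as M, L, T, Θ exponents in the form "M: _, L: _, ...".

M: 3, L: -3, T: -2, Θ: 1

Collect each base-dimension exponent across the product:
  M: (0) − (0) + 2·(1) + (1) + 2·(0) = 3
  L: (1) − (2) + 2·(-3) + (2) + 2·(1) = -3
  T: (0) − (-2) + 2·(0) + (-2) + 2·(-1) = -2
  Θ: (0) − (-1) + 2·(0) + (0) + 2·(0) = 1
So the dimensions are [M³ L⁻³ T⁻² Θ].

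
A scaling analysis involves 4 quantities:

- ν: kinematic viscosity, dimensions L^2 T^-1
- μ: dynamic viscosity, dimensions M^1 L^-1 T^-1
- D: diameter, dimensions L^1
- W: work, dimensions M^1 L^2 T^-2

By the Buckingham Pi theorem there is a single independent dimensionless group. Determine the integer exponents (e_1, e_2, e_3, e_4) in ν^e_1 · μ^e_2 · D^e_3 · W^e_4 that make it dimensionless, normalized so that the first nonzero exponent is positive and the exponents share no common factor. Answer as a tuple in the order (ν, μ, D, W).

(1, 1, 1, -1)

M: e_1·(0) + e_2·(1) + e_3·(0) + e_4·(1) = 0
L: e_1·(2) + e_2·(-1) + e_3·(1) + e_4·(2) = 0
T: e_1·(-1) + e_2·(-1) + e_3·(0) + e_4·(-2) = 0
Solving this homogeneous linear system for the smallest-integer solution (first nonzero entry positive) gives (1, 1, 1, -1).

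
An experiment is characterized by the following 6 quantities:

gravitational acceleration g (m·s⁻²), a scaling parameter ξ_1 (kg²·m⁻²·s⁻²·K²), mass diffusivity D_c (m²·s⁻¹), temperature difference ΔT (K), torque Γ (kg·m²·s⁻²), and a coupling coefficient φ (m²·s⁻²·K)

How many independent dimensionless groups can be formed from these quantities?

There are 6 variables and 4 base dimensions (M, L, T, Θ).
The dimension matrix has rank 4.
Independent dimensionless groups: 6 − 4 = 2.

2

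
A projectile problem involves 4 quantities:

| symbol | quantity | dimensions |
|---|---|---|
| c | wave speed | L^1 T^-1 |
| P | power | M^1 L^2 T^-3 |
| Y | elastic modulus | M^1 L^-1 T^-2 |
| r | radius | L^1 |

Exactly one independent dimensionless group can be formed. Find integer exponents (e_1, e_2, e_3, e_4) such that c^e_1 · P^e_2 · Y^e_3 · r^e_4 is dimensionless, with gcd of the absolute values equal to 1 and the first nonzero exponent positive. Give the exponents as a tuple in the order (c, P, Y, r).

M: e_1·(0) + e_2·(1) + e_3·(1) + e_4·(0) = 0
L: e_1·(1) + e_2·(2) + e_3·(-1) + e_4·(1) = 0
T: e_1·(-1) + e_2·(-3) + e_3·(-2) + e_4·(0) = 0
Solving this homogeneous linear system for the smallest-integer solution (first nonzero entry positive) gives (1, -1, 1, 2).

(1, -1, 1, 2)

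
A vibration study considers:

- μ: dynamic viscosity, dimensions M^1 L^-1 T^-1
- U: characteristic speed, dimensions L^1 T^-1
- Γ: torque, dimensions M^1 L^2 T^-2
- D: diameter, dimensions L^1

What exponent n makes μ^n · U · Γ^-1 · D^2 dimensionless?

Balance the M exponent: (1)·n from μ, plus (0) − (1) + 2·(0) = -1 from the rest, must sum to zero.
n − 1 = 0, so n = 1.

1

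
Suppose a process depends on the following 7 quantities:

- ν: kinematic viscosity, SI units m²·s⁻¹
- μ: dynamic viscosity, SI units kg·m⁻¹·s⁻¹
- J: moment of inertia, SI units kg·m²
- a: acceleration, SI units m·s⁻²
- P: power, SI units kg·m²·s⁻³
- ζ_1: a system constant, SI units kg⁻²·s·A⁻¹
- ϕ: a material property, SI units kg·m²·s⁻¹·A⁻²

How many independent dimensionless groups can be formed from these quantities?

3

There are 7 variables and 4 base dimensions (M, L, T, I).
The dimension matrix has rank 4.
Independent dimensionless groups: 7 − 4 = 3.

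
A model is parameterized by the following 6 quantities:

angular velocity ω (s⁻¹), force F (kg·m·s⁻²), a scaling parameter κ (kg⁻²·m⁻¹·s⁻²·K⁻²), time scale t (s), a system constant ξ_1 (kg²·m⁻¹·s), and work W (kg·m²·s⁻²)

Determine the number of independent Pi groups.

There are 6 variables and 4 base dimensions (M, L, T, Θ).
The dimension matrix has rank 4.
Independent dimensionless groups: 6 − 4 = 2.

2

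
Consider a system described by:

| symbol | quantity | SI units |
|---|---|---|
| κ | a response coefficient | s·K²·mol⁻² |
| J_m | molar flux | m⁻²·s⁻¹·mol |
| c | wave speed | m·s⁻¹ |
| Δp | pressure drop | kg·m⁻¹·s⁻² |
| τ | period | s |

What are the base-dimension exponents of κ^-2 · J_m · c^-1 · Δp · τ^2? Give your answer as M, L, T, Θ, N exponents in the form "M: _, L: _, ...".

M: 1, L: -4, T: -2, Θ: -4, N: 5

Collect each base-dimension exponent across the product:
  M: −2·(0) + (0) − (0) + (1) + 2·(0) = 1
  L: −2·(0) + (-2) − (1) + (-1) + 2·(0) = -4
  T: −2·(1) + (-1) − (-1) + (-2) + 2·(1) = -2
  Θ: −2·(2) + (0) − (0) + (0) + 2·(0) = -4
  N: −2·(-2) + (1) − (0) + (0) + 2·(0) = 5
So the dimensions are [M L⁻⁴ T⁻² Θ⁻⁴ N⁵].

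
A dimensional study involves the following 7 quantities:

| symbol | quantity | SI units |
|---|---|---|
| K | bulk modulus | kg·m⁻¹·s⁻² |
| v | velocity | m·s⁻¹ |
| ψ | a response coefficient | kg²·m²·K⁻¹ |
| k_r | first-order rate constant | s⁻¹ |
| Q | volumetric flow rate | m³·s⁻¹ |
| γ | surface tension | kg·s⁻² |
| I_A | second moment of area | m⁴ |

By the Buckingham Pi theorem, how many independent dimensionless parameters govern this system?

3

There are 7 variables and 4 base dimensions (M, L, T, Θ).
The dimension matrix has rank 4.
Independent dimensionless groups: 7 − 4 = 3.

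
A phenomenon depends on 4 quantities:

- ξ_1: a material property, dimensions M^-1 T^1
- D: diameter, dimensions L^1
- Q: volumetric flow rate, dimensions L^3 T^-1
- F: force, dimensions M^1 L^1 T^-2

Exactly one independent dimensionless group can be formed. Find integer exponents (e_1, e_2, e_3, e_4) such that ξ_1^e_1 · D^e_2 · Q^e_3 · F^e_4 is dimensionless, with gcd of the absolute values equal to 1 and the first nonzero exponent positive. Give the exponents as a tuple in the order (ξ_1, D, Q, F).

(1, 2, -1, 1)

M: e_1·(-1) + e_2·(0) + e_3·(0) + e_4·(1) = 0
L: e_1·(0) + e_2·(1) + e_3·(3) + e_4·(1) = 0
T: e_1·(1) + e_2·(0) + e_3·(-1) + e_4·(-2) = 0
Solving this homogeneous linear system for the smallest-integer solution (first nonzero entry positive) gives (1, 2, -1, 1).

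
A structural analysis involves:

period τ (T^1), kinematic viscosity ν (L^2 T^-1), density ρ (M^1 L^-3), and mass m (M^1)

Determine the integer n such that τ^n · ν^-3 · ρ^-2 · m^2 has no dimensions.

Balance the T exponent: (1)·n from τ, plus −3·(-1) − 2·(0) + 2·(0) = 3 from the rest, must sum to zero.
n + 3 = 0, so n = -3.

-3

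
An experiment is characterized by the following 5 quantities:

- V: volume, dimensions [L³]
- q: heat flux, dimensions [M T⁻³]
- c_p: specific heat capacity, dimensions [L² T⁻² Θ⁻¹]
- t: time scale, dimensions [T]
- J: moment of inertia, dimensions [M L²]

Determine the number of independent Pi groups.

There are 5 variables and 4 base dimensions (M, L, T, Θ).
The dimension matrix has rank 4.
Independent dimensionless groups: 5 − 4 = 1.

1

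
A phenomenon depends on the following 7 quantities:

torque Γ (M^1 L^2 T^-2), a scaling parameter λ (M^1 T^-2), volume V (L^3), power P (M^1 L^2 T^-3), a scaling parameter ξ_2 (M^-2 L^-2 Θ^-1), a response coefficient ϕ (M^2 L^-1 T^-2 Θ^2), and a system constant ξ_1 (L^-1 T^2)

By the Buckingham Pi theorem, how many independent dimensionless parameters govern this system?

3

There are 7 variables and 4 base dimensions (M, L, T, Θ).
The dimension matrix has rank 4.
Independent dimensionless groups: 7 − 4 = 3.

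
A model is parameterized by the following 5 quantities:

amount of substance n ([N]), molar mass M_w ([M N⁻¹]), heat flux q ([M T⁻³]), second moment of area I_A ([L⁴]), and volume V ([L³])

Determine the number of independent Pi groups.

1

There are 5 variables and 4 base dimensions (M, L, T, N).
The dimension matrix has rank 4.
Independent dimensionless groups: 5 − 4 = 1.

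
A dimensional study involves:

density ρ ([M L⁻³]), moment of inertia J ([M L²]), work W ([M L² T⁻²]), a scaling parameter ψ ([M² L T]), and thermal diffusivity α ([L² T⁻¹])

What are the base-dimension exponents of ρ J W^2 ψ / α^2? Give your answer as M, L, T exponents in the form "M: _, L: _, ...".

Collect each base-dimension exponent across the product:
  M: (1) + (1) + 2·(1) + (2) − 2·(0) = 6
  L: (-3) + (2) + 2·(2) + (1) − 2·(2) = 0
  T: (0) + (0) + 2·(-2) + (1) − 2·(-1) = -1
So the dimensions are [M⁶ T⁻¹].

M: 6, L: 0, T: -1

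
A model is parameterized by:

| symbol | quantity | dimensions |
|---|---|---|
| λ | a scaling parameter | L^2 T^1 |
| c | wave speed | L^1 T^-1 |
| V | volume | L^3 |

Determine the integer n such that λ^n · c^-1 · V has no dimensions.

Balance the L exponent: (2)·n from λ, plus −(1) + (3) = 2 from the rest, must sum to zero.
2n + 2 = 0, so n = -1.

-1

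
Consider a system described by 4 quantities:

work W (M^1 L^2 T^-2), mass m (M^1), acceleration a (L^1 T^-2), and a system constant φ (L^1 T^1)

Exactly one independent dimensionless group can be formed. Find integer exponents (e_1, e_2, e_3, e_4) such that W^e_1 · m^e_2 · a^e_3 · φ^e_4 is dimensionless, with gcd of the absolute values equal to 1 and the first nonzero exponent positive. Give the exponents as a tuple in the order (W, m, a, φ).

M: e_1·(1) + e_2·(1) + e_3·(0) + e_4·(0) = 0
L: e_1·(2) + e_2·(0) + e_3·(1) + e_4·(1) = 0
T: e_1·(-2) + e_2·(0) + e_3·(-2) + e_4·(1) = 0
Solving this homogeneous linear system for the smallest-integer solution (first nonzero entry positive) gives (3, -3, -4, -2).

(3, -3, -4, -2)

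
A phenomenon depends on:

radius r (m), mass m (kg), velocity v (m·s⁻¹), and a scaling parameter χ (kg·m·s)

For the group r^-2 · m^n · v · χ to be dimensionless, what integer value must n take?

Balance the M exponent: (1)·n from m, plus −2·(0) + (0) + (1) = 1 from the rest, must sum to zero.
n + 1 = 0, so n = -1.

-1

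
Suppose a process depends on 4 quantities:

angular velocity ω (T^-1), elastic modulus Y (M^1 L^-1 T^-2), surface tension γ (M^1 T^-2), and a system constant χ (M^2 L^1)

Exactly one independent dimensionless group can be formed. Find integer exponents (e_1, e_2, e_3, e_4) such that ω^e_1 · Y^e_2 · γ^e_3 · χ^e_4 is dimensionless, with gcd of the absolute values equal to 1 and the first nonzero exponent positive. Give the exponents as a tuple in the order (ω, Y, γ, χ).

(4, 1, -3, 1)

M: e_1·(0) + e_2·(1) + e_3·(1) + e_4·(2) = 0
L: e_1·(0) + e_2·(-1) + e_3·(0) + e_4·(1) = 0
T: e_1·(-1) + e_2·(-2) + e_3·(-2) + e_4·(0) = 0
Solving this homogeneous linear system for the smallest-integer solution (first nonzero entry positive) gives (4, 1, -3, 1).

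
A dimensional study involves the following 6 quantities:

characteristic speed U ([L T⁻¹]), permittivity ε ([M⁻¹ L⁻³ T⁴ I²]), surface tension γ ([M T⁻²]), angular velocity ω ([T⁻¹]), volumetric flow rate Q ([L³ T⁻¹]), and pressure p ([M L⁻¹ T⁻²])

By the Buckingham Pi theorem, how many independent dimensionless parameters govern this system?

There are 6 variables and 4 base dimensions (M, L, T, I).
The dimension matrix has rank 4.
Independent dimensionless groups: 6 − 4 = 2.

2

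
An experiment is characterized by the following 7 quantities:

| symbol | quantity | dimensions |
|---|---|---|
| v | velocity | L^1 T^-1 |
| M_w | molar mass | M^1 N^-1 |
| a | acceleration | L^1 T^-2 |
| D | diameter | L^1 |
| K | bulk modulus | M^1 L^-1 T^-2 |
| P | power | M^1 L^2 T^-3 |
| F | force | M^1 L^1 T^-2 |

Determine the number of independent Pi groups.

3

There are 7 variables and 4 base dimensions (M, L, T, N).
The dimension matrix has rank 4.
Independent dimensionless groups: 7 − 4 = 3.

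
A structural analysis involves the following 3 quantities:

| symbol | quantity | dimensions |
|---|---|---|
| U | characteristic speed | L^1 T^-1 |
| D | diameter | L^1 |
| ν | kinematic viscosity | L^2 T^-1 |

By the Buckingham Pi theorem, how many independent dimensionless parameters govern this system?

1

There are 3 variables and 2 base dimensions (L, T).
The dimension matrix has rank 2.
Independent dimensionless groups: 3 − 2 = 1.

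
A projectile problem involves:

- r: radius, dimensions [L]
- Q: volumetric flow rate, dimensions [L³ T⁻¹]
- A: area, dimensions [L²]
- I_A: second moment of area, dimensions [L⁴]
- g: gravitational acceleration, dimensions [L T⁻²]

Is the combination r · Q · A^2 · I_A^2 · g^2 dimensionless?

no

Sum the exponent of each base dimension across the product:
  L: [r]_L + [Q]_L + 2·[A]_L + 2·[I_A]_L + 2·[g]_L = (1) + (3) + 2·(2) + 2·(4) + 2·(1) = 18
  T: [r]_T + [Q]_T + 2·[A]_T + 2·[I_A]_T + 2·[g]_T = (0) + (-1) + 2·(0) + 2·(0) + 2·(-2) = -5
Net dimensions [L¹⁸ T⁻⁵] ≠ [1] — not dimensionless.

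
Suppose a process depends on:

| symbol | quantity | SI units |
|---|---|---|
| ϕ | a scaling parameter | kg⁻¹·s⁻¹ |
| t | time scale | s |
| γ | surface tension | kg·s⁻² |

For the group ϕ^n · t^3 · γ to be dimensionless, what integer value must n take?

1

Balance the M exponent: (-1)·n from ϕ, plus 3·(0) + (1) = 1 from the rest, must sum to zero.
−n + 1 = 0, so n = 1.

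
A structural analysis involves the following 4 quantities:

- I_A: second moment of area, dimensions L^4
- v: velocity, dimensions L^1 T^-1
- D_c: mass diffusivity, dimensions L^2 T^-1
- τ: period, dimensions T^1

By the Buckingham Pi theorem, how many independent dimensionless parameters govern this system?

There are 4 variables and 2 base dimensions (L, T).
The dimension matrix has rank 2.
Independent dimensionless groups: 4 − 2 = 2.

2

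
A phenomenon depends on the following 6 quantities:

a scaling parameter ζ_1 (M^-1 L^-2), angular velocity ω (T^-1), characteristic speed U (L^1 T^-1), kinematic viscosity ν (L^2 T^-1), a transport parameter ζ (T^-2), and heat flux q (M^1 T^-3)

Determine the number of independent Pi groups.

There are 6 variables and 3 base dimensions (M, L, T).
The dimension matrix has rank 3.
Independent dimensionless groups: 6 − 3 = 3.

3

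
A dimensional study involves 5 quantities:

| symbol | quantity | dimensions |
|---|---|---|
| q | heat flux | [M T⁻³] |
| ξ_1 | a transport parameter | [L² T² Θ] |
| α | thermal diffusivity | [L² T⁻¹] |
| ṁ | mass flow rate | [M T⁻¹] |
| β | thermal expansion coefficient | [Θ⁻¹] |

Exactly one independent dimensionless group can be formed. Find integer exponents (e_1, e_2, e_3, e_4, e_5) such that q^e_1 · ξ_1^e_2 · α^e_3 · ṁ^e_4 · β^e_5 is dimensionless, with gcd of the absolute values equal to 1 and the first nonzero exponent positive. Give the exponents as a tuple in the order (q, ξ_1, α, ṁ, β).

M: e_1·(1) + e_2·(0) + e_3·(0) + e_4·(1) + e_5·(0) = 0
L: e_1·(0) + e_2·(2) + e_3·(2) + e_4·(0) + e_5·(0) = 0
T: e_1·(-3) + e_2·(2) + e_3·(-1) + e_4·(-1) + e_5·(0) = 0
Θ: e_1·(0) + e_2·(1) + e_3·(0) + e_4·(0) + e_5·(-1) = 0
Solving this homogeneous linear system for the smallest-integer solution (first nonzero entry positive) gives (3, 2, -2, -3, 2).

(3, 2, -2, -3, 2)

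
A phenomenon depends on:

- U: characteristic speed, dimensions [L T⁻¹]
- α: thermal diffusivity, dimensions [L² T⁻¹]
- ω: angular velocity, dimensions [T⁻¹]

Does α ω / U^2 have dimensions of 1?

yes

Sum the exponent of each base dimension across the product:
  L: −2·[U]_L + [α]_L + [ω]_L = −2·(1) + (2) + (0) = 0
  T: −2·[U]_T + [α]_T + [ω]_T = −2·(-1) + (-1) + (-1) = 0
All base exponents vanish — dimensionless.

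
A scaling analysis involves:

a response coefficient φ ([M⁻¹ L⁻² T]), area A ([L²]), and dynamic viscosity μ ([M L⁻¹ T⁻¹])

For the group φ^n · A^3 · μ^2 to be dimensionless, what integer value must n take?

Balance the M exponent: (-1)·n from φ, plus 3·(0) + 2·(1) = 2 from the rest, must sum to zero.
−n + 2 = 0, so n = 2.

2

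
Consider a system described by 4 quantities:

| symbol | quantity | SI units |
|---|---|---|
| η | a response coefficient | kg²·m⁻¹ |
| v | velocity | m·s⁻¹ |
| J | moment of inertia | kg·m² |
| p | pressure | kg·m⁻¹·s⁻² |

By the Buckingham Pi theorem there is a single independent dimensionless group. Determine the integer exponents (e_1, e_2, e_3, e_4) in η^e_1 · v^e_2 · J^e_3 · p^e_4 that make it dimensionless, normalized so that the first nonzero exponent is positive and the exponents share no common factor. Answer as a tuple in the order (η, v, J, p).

(1, 2, -1, -1)

M: e_1·(2) + e_2·(0) + e_3·(1) + e_4·(1) = 0
L: e_1·(-1) + e_2·(1) + e_3·(2) + e_4·(-1) = 0
T: e_1·(0) + e_2·(-1) + e_3·(0) + e_4·(-2) = 0
Solving this homogeneous linear system for the smallest-integer solution (first nonzero entry positive) gives (1, 2, -1, -1).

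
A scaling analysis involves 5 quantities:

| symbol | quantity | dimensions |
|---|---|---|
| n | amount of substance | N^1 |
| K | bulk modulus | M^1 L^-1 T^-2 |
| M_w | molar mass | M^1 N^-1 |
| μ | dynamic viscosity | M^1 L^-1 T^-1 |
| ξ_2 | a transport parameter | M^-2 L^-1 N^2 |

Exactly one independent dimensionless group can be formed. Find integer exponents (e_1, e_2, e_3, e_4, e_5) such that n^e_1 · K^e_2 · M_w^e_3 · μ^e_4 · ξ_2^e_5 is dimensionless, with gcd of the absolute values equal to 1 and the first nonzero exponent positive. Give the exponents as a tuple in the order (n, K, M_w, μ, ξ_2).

M: e_1·(0) + e_2·(1) + e_3·(1) + e_4·(1) + e_5·(-2) = 0
L: e_1·(0) + e_2·(-1) + e_3·(0) + e_4·(-1) + e_5·(-1) = 0
T: e_1·(0) + e_2·(-2) + e_3·(0) + e_4·(-1) + e_5·(0) = 0
N: e_1·(1) + e_2·(0) + e_3·(-1) + e_4·(0) + e_5·(2) = 0
Solving this homogeneous linear system for the smallest-integer solution (first nonzero entry positive) gives (1, 1, 3, -2, 1).

(1, 1, 3, -2, 1)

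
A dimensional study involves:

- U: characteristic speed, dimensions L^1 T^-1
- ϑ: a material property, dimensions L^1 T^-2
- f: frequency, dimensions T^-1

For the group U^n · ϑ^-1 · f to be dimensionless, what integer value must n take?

1

Balance the L exponent: (1)·n from U, plus −(1) + (0) = -1 from the rest, must sum to zero.
n − 1 = 0, so n = 1.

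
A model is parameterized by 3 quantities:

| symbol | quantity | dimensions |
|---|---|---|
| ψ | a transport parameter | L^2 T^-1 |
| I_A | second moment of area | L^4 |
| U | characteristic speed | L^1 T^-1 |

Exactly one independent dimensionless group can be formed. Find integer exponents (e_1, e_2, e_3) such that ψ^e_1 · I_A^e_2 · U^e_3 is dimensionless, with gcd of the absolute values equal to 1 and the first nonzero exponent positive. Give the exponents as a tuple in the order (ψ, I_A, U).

(4, -1, -4)

L: e_1·(2) + e_2·(4) + e_3·(1) = 0
T: e_1·(-1) + e_2·(0) + e_3·(-1) = 0
Solving this homogeneous linear system for the smallest-integer solution (first nonzero entry positive) gives (4, -1, -4).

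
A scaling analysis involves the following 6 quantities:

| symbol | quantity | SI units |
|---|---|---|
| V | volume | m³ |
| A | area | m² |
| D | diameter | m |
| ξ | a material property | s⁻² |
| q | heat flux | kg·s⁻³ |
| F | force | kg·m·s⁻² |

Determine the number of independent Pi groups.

There are 6 variables and 3 base dimensions (M, L, T).
The dimension matrix has rank 3.
Independent dimensionless groups: 6 − 3 = 3.

3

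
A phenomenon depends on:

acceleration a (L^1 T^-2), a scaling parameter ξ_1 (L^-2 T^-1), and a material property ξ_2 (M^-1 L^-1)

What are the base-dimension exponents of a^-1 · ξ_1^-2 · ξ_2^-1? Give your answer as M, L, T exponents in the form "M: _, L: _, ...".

Collect each base-dimension exponent across the product:
  M: −(0) − 2·(0) − (-1) = 1
  L: −(1) − 2·(-2) − (-1) = 4
  T: −(-2) − 2·(-1) − (0) = 4
So the dimensions are [M L⁴ T⁴].

M: 1, L: 4, T: 4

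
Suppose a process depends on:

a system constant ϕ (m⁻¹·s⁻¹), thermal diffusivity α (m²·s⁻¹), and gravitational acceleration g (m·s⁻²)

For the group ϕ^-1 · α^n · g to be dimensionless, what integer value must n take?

-1

Balance the L exponent: (2)·n from α, plus −(-1) + (1) = 2 from the rest, must sum to zero.
2n + 2 = 0, so n = -1.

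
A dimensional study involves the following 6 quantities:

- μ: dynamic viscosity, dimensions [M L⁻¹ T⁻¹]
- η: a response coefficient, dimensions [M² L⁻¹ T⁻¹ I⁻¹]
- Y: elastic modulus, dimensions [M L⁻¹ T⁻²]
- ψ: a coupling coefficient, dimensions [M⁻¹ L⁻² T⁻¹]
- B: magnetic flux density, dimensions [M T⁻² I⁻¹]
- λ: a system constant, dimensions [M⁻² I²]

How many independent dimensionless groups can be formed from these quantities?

2

There are 6 variables and 4 base dimensions (M, L, T, I).
The dimension matrix has rank 4.
Independent dimensionless groups: 6 − 4 = 2.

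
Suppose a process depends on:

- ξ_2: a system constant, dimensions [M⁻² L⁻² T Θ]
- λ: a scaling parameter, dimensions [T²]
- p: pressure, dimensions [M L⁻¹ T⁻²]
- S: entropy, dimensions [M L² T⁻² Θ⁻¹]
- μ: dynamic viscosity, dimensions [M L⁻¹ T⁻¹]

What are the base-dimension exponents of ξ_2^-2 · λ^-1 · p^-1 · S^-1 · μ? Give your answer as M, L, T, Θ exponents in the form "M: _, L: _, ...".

Collect each base-dimension exponent across the product:
  M: −2·(-2) − (0) − (1) − (1) + (1) = 3
  L: −2·(-2) − (0) − (-1) − (2) + (-1) = 2
  T: −2·(1) − (2) − (-2) − (-2) + (-1) = -1
  Θ: −2·(1) − (0) − (0) − (-1) + (0) = -1
So the dimensions are [M³ L² T⁻¹ Θ⁻¹].

M: 3, L: 2, T: -1, Θ: -1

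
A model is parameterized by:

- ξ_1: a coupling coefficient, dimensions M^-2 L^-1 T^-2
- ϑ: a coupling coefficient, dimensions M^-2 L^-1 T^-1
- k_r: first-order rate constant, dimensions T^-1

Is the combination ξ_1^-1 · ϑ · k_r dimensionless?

yes

Sum the exponent of each base dimension across the product:
  M: −[ξ_1]_M + [ϑ]_M + [k_r]_M = −(-2) + (-2) + (0) = 0
  L: −[ξ_1]_L + [ϑ]_L + [k_r]_L = −(-1) + (-1) + (0) = 0
  T: −[ξ_1]_T + [ϑ]_T + [k_r]_T = −(-2) + (-1) + (-1) = 0
All base exponents vanish — dimensionless.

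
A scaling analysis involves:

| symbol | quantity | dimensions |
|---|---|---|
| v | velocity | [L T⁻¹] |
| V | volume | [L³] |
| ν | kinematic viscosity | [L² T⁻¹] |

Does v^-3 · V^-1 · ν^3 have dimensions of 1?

yes

Sum the exponent of each base dimension across the product:
  M: −3·[v]_M − [V]_M + 3·[ν]_M = −3·(0) − (0) + 3·(0) = 0
  L: −3·[v]_L − [V]_L + 3·[ν]_L = −3·(1) − (3) + 3·(2) = 0
  T: −3·[v]_T − [V]_T + 3·[ν]_T = −3·(-1) − (0) + 3·(-1) = 0
  Θ: −3·[v]_Θ − [V]_Θ + 3·[ν]_Θ = −3·(0) − (0) + 3·(0) = 0
All base exponents vanish — dimensionless.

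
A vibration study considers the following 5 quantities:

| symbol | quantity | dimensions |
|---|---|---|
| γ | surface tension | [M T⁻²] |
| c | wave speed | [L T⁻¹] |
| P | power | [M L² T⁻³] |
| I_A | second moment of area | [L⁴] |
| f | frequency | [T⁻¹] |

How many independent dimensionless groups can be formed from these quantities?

There are 5 variables and 3 base dimensions (M, L, T).
The dimension matrix has rank 3.
Independent dimensionless groups: 5 − 3 = 2.

2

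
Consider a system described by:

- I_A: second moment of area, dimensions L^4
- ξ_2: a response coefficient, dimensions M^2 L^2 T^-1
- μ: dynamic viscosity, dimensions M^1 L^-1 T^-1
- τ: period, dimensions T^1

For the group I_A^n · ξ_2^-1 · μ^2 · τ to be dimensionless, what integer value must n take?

1

Balance the L exponent: (4)·n from I_A, plus −(2) + 2·(-1) + (0) = -4 from the rest, must sum to zero.
4n − 4 = 0, so n = 1.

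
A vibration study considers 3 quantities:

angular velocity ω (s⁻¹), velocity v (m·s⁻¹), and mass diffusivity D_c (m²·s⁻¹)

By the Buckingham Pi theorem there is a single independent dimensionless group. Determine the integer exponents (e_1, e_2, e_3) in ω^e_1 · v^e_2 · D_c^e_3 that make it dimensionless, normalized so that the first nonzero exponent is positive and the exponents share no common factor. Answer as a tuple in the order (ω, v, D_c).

(1, -2, 1)

L: e_1·(0) + e_2·(1) + e_3·(2) = 0
T: e_1·(-1) + e_2·(-1) + e_3·(-1) = 0
Solving this homogeneous linear system for the smallest-integer solution (first nonzero entry positive) gives (1, -2, 1).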